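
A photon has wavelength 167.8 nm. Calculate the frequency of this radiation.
1.7866e+15 Hz

Using the wave equation: c = fλ

Solving for frequency:
f = c/λ = (3×10⁸ m/s) / (167.8×10⁻⁹ m)
f = 1.7866e+15 Hz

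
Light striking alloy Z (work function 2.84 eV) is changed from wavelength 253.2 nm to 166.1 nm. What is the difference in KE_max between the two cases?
2.5677 eV

Using Einstein's equation: KE_max = hc/λ - φ

For λ₁ = 253.2 nm:
KE₁ = hc/λ₁ - φ = 4.8967 - 2.84 = 2.0567 eV

For λ₂ = 166.1 nm:
KE₂ = hc/λ₂ - φ = 7.4644 - 2.84 = 4.6244 eV

Change in KE:
ΔKE = KE₂ - KE₁ = 4.6244 - 2.0567 = 2.5677 eV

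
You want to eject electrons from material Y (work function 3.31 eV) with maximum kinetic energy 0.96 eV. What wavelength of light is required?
290.36 nm

From Einstein's equation: KE_max = hc/λ - φ

Rearranging for λ:
hc/λ = KE_max + φ
λ = hc/(KE_max + φ)

Required photon energy:
E_photon = KE_max + φ = 0.96 + 3.31 = 4.27 eV

Required wavelength:
λ = hc/E_photon = (6.626×10⁻³⁴)(3×10⁸) / (4.27 × 1.602×10⁻¹⁹)
λ = 290.36 nm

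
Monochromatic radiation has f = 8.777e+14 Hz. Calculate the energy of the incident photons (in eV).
3.6299 eV

Using E = hf:

E = hf = (6.626×10⁻³⁴ J·s)(8.777e+14 Hz)
E = 3.6299 eV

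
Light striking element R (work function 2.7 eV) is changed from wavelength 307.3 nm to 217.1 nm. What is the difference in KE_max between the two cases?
1.6763 eV

Using Einstein's equation: KE_max = hc/λ - φ

For λ₁ = 307.3 nm:
KE₁ = hc/λ₁ - φ = 4.0346 - 2.7 = 1.3346 eV

For λ₂ = 217.1 nm:
KE₂ = hc/λ₂ - φ = 5.7109 - 2.7 = 3.0109 eV

Change in KE:
ΔKE = KE₂ - KE₁ = 3.0109 - 1.3346 = 1.6763 eV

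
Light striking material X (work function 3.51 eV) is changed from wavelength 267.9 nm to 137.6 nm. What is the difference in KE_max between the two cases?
4.3825 eV

Using Einstein's equation: KE_max = hc/λ - φ

For λ₁ = 267.9 nm:
KE₁ = hc/λ₁ - φ = 4.6280 - 3.51 = 1.1180 eV

For λ₂ = 137.6 nm:
KE₂ = hc/λ₂ - φ = 9.0105 - 3.51 = 5.5005 eV

Change in KE:
ΔKE = KE₂ - KE₁ = 5.5005 - 1.1180 = 4.3825 eV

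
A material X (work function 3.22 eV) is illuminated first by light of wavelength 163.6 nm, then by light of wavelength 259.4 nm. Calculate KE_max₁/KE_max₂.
2.7945

Using Einstein's equation: KE_max = hc/λ - φ

For λ₁ = 163.6 nm:
E₁ = hc/λ₁ = 7.5785 eV
KE₁ = E₁ - φ = 7.5785 - 3.22 = 4.3585 eV

For λ₂ = 259.4 nm:
E₂ = hc/λ₂ = 4.7797 eV
KE₂ = E₂ - φ = 4.7797 - 3.22 = 1.5597 eV

Ratio: KE₁/KE₂ = 4.3585/1.5597 = 2.7945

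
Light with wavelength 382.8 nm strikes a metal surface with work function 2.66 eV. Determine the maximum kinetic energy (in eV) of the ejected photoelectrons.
0.5789 eV

Using Einstein's photoelectric equation: KE_max = hf - φ = hc/λ - φ

First, calculate the photon energy:
E_photon = hc/λ = (6.626×10⁻³⁴ J·s)(3×10⁸ m/s) / (382.8×10⁻⁹ m)
E_photon = 3.2389 eV

Then, the maximum kinetic energy:
KE_max = E_photon - φ = 3.2389 eV - 2.66 eV = 0.5789 eV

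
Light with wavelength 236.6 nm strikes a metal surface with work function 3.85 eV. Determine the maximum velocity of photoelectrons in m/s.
6.9931e+05 m/s

First, find the maximum kinetic energy:
E_photon = hc/λ = 5.2402 eV
KE_max = E_photon - φ = 5.2402 - 3.85 = 1.3902 eV

Convert to Joules: KE_max = 1.3902 × 1.602×10⁻¹⁹ J = 2.2274e-19 J

Then use KE = ½mv² to find velocity:
v = √(2·KE/m) = √(2 × 2.2274e-19 J / 9.109e-31 kg)
v = 6.9931e+05 m/s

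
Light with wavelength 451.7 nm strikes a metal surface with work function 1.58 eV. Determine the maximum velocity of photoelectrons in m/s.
6.4011e+05 m/s

First, find the maximum kinetic energy:
E_photon = hc/λ = 2.7448 eV
KE_max = E_photon - φ = 2.7448 - 1.58 = 1.1648 eV

Convert to Joules: KE_max = 1.1648 × 1.602×10⁻¹⁹ J = 1.8663e-19 J

Then use KE = ½mv² to find velocity:
v = √(2·KE/m) = √(2 × 1.8663e-19 J / 9.109e-31 kg)
v = 6.4011e+05 m/s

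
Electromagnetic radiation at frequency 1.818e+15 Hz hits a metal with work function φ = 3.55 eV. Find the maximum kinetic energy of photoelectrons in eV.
3.9686 eV

Using Einstein's photoelectric equation: KE_max = hf - φ

First, calculate the photon energy:
E_photon = hf = (6.626×10⁻³⁴ J·s)(1.818e+15 Hz)
E_photon = 7.5186 eV

Then, the maximum kinetic energy:
KE_max = E_photon - φ = 7.5186 eV - 3.55 eV = 3.9686 eV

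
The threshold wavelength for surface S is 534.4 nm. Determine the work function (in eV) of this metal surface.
2.32 eV

At the threshold wavelength, photon energy equals work function:
φ = hc/λ₀

Calculating:
φ = (6.626×10⁻³⁴ J·s)(3×10⁸ m/s) / (534.4×10⁻⁹ m)
φ = 2.32 eV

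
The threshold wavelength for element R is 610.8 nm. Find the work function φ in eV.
2.03 eV

At the threshold wavelength, photon energy equals work function:
φ = hc/λ₀

Calculating:
φ = (6.626×10⁻³⁴ J·s)(3×10⁸ m/s) / (610.8×10⁻⁹ m)
φ = 2.03 eV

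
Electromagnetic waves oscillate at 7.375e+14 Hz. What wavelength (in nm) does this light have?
406.50 nm

Using the wave equation: c = fλ

Solving for wavelength:
λ = c/f = (3×10⁸ m/s) / (7.375e+14 Hz)
λ = 406.50 nm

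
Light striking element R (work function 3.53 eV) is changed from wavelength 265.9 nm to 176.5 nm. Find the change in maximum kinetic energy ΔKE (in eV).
2.3618 eV

Using Einstein's equation: KE_max = hc/λ - φ

For λ₁ = 265.9 nm:
KE₁ = hc/λ₁ - φ = 4.6628 - 3.53 = 1.1328 eV

For λ₂ = 176.5 nm:
KE₂ = hc/λ₂ - φ = 7.0246 - 3.53 = 3.4946 eV

Change in KE:
ΔKE = KE₂ - KE₁ = 3.4946 - 1.1328 = 2.3618 eV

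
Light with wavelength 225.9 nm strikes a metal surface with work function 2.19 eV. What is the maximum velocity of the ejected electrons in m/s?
1.0772e+06 m/s

First, find the maximum kinetic energy:
E_photon = hc/λ = 5.4885 eV
KE_max = E_photon - φ = 5.4885 - 2.19 = 3.2985 eV

Convert to Joules: KE_max = 3.2985 × 1.602×10⁻¹⁹ J = 5.2847e-19 J

Then use KE = ½mv² to find velocity:
v = √(2·KE/m) = √(2 × 5.2847e-19 J / 9.109e-31 kg)
v = 1.0772e+06 m/s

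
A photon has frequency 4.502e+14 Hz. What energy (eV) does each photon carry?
1.8619 eV

Using E = hf:

E = hf = (6.626×10⁻³⁴ J·s)(4.502e+14 Hz)
E = 1.8619 eV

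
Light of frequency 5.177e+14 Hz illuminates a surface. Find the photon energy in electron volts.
2.1410 eV

Using E = hf:

E = hf = (6.626×10⁻³⁴ J·s)(5.177e+14 Hz)
E = 2.1410 eV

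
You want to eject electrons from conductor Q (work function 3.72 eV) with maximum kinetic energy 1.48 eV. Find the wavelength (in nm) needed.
238.43 nm

From Einstein's equation: KE_max = hc/λ - φ

Rearranging for λ:
hc/λ = KE_max + φ
λ = hc/(KE_max + φ)

Required photon energy:
E_photon = KE_max + φ = 1.48 + 3.72 = 5.20 eV

Required wavelength:
λ = hc/E_photon = (6.626×10⁻³⁴)(3×10⁸) / (5.20 × 1.602×10⁻¹⁹)
λ = 238.43 nm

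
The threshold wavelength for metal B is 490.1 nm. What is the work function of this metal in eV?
2.53 eV

At the threshold wavelength, photon energy equals work function:
φ = hc/λ₀

Calculating:
φ = (6.626×10⁻³⁴ J·s)(3×10⁸ m/s) / (490.1×10⁻⁹ m)
φ = 2.53 eV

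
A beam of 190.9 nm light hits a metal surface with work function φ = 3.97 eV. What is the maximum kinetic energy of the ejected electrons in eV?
2.5247 eV

Using Einstein's photoelectric equation: KE_max = hf - φ = hc/λ - φ

First, calculate the photon energy:
E_photon = hc/λ = (6.626×10⁻³⁴ J·s)(3×10⁸ m/s) / (190.9×10⁻⁹ m)
E_photon = 6.4947 eV

Then, the maximum kinetic energy:
KE_max = E_photon - φ = 6.4947 eV - 3.97 eV = 2.5247 eV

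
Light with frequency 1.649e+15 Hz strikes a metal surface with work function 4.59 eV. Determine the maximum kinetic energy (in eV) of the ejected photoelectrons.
2.2297 eV

Using Einstein's photoelectric equation: KE_max = hf - φ

First, calculate the photon energy:
E_photon = hf = (6.626×10⁻³⁴ J·s)(1.649e+15 Hz)
E_photon = 6.8197 eV

Then, the maximum kinetic energy:
KE_max = E_photon - φ = 6.8197 eV - 4.59 eV = 2.2297 eV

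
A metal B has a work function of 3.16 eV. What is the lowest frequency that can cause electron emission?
7.6408e+14 Hz

The threshold frequency is when the photon energy equals the work function:
hf₀ = φ

Solving for f₀:
f₀ = φ/h = (3.16 eV × 1.602×10⁻¹⁹ J/eV) / (6.626×10⁻³⁴ J·s)
f₀ = 7.6408e+14 Hz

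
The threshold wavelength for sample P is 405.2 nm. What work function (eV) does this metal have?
3.06 eV

At the threshold wavelength, photon energy equals work function:
φ = hc/λ₀

Calculating:
φ = (6.626×10⁻³⁴ J·s)(3×10⁸ m/s) / (405.2×10⁻⁹ m)
φ = 3.06 eV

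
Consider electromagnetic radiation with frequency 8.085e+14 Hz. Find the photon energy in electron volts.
3.3437 eV

Using E = hf:

E = hf = (6.626×10⁻³⁴ J·s)(8.085e+14 Hz)
E = 3.3437 eV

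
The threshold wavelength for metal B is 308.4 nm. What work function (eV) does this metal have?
4.02 eV

At the threshold wavelength, photon energy equals work function:
φ = hc/λ₀

Calculating:
φ = (6.626×10⁻³⁴ J·s)(3×10⁸ m/s) / (308.4×10⁻⁹ m)
φ = 4.02 eV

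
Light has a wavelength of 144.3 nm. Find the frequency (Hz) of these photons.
2.0776e+15 Hz

Using the wave equation: c = fλ

Solving for frequency:
f = c/λ = (3×10⁸ m/s) / (144.3×10⁻⁹ m)
f = 2.0776e+15 Hz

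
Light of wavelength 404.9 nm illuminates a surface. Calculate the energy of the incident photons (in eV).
3.0621 eV

Using E = hf = hc/λ:

E = hc/λ = (6.626×10⁻³⁴ J·s)(3×10⁸ m/s) / (404.9×10⁻⁹ m)
E = 3.0621 eV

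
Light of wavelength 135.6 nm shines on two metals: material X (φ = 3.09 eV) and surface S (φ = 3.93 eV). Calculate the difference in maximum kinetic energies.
0.8400 eV

Using KE_max = hc/λ - φ for each metal:

Photon energy: E = hc/λ = 9.1434 eV

For material X (φ₁ = 3.09 eV):
KE₁ = E - φ₁ = 9.1434 - 3.09 = 6.0534 eV

For surface S (φ₂ = 3.93 eV):
KE₂ = E - φ₂ = 9.1434 - 3.93 = 5.2134 eV

Difference:
ΔKE = KE₁ - KE₂ = 6.0534 - 5.2134 = 0.8400 eV

Note: The difference equals the difference in work functions: 3.93 - 3.09 = 0.84 eV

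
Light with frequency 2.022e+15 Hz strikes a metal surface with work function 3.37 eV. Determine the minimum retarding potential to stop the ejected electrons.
4.9923 V

The stopping potential V_s satisfies: eV_s = KE_max

First, find KE_max using Einstein's equation:
E_photon = hf = (6.626×10⁻³⁴ J·s)(2.022e+15 Hz) = 8.3623 eV
KE_max = E_photon - φ = 8.3623 - 3.37 = 4.9923 eV

Since eV_s = KE_max:
V_s = KE_max/e = 4.9923 V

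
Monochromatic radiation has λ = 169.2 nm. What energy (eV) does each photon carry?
7.3277 eV

Using E = hf = hc/λ:

E = hc/λ = (6.626×10⁻³⁴ J·s)(3×10⁸ m/s) / (169.2×10⁻⁹ m)
E = 7.3277 eV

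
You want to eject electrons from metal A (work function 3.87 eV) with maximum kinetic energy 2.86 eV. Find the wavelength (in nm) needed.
184.23 nm

From Einstein's equation: KE_max = hc/λ - φ

Rearranging for λ:
hc/λ = KE_max + φ
λ = hc/(KE_max + φ)

Required photon energy:
E_photon = KE_max + φ = 2.86 + 3.87 = 6.73 eV

Required wavelength:
λ = hc/E_photon = (6.626×10⁻³⁴)(3×10⁸) / (6.73 × 1.602×10⁻¹⁹)
λ = 184.23 nm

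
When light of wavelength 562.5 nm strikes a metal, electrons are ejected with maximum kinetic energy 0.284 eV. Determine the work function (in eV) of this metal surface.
1.92 eV

From Einstein's photoelectric equation: KE_max = hf - φ = hc/λ - φ

Rearranging for φ:
φ = hc/λ - KE_max

Calculate photon energy:
E_photon = hc/λ = 2.2042 eV

Therefore:
φ = 2.2042 - 0.284 = 1.92 eV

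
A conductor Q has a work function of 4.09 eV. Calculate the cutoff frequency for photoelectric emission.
9.8896e+14 Hz

The threshold frequency is when the photon energy equals the work function:
hf₀ = φ

Solving for f₀:
f₀ = φ/h = (4.09 eV × 1.602×10⁻¹⁹ J/eV) / (6.626×10⁻³⁴ J·s)
f₀ = 9.8896e+14 Hz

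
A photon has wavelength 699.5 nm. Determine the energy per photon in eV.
1.7725 eV

Using E = hf = hc/λ:

E = hc/λ = (6.626×10⁻³⁴ J·s)(3×10⁸ m/s) / (699.5×10⁻⁹ m)
E = 1.7725 eV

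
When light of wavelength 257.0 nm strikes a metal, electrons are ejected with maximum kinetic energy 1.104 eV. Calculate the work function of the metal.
3.72 eV

From Einstein's photoelectric equation: KE_max = hf - φ = hc/λ - φ

Rearranging for φ:
φ = hc/λ - KE_max

Calculate photon energy:
E_photon = hc/λ = 4.8243 eV

Therefore:
φ = 4.8243 - 1.104 = 3.72 eV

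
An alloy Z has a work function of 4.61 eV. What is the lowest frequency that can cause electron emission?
1.1147e+15 Hz

The threshold frequency is when the photon energy equals the work function:
hf₀ = φ

Solving for f₀:
f₀ = φ/h = (4.61 eV × 1.602×10⁻¹⁹ J/eV) / (6.626×10⁻³⁴ J·s)
f₀ = 1.1147e+15 Hz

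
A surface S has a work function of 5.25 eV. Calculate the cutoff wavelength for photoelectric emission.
236.16 nm

The threshold wavelength is when the photon energy equals the work function:
hc/λ₀ = φ

Solving for λ₀:
λ₀ = hc/φ = (6.626×10⁻³⁴ J·s)(3×10⁸ m/s) / (5.25 eV × 1.602×10⁻¹⁹ J/eV)
λ₀ = 236.16 nm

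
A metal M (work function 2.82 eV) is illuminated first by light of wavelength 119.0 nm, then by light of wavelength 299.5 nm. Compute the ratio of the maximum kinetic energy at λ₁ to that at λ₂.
5.7580

Using Einstein's equation: KE_max = hc/λ - φ

For λ₁ = 119.0 nm:
E₁ = hc/λ₁ = 10.4188 eV
KE₁ = E₁ - φ = 10.4188 - 2.82 = 7.5988 eV

For λ₂ = 299.5 nm:
E₂ = hc/λ₂ = 4.1397 eV
KE₂ = E₂ - φ = 4.1397 - 2.82 = 1.3197 eV

Ratio: KE₁/KE₂ = 7.5988/1.3197 = 5.7580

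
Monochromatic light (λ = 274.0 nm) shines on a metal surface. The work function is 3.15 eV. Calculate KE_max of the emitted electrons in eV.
1.3750 eV

Using Einstein's photoelectric equation: KE_max = hf - φ = hc/λ - φ

First, calculate the photon energy:
E_photon = hc/λ = (6.626×10⁻³⁴ J·s)(3×10⁸ m/s) / (274.0×10⁻⁹ m)
E_photon = 4.5250 eV

Then, the maximum kinetic energy:
KE_max = E_photon - φ = 4.5250 eV - 3.15 eV = 1.3750 eV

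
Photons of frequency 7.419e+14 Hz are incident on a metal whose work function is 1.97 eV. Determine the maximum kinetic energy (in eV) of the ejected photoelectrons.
1.0983 eV

Using Einstein's photoelectric equation: KE_max = hf - φ

First, calculate the photon energy:
E_photon = hf = (6.626×10⁻³⁴ J·s)(7.419e+14 Hz)
E_photon = 3.0683 eV

Then, the maximum kinetic energy:
KE_max = E_photon - φ = 3.0683 eV - 1.97 eV = 1.0983 eV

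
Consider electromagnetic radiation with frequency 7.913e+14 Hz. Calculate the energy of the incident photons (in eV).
3.2726 eV

Using E = hf:

E = hf = (6.626×10⁻³⁴ J·s)(7.913e+14 Hz)
E = 3.2726 eV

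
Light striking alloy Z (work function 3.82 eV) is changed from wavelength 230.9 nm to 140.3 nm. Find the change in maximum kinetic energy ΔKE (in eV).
3.4675 eV

Using Einstein's equation: KE_max = hc/λ - φ

For λ₁ = 230.9 nm:
KE₁ = hc/λ₁ - φ = 5.3696 - 3.82 = 1.5496 eV

For λ₂ = 140.3 nm:
KE₂ = hc/λ₂ - φ = 8.8371 - 3.82 = 5.0171 eV

Change in KE:
ΔKE = KE₂ - KE₁ = 5.0171 - 1.5496 = 3.4675 eV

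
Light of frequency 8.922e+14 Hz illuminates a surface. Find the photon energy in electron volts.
3.6898 eV

Using E = hf:

E = hf = (6.626×10⁻³⁴ J·s)(8.922e+14 Hz)
E = 3.6898 eV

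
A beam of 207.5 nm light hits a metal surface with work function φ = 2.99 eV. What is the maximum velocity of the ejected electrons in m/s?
1.0247e+06 m/s

First, find the maximum kinetic energy:
E_photon = hc/λ = 5.9751 eV
KE_max = E_photon - φ = 5.9751 - 2.99 = 2.9851 eV

Convert to Joules: KE_max = 2.9851 × 1.602×10⁻¹⁹ J = 4.7827e-19 J

Then use KE = ½mv² to find velocity:
v = √(2·KE/m) = √(2 × 4.7827e-19 J / 9.109e-31 kg)
v = 1.0247e+06 m/s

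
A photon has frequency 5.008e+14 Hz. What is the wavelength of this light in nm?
598.63 nm

Using the wave equation: c = fλ

Solving for wavelength:
λ = c/f = (3×10⁸ m/s) / (5.008e+14 Hz)
λ = 598.63 nm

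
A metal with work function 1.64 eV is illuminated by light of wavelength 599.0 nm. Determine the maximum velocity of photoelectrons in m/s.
3.8885e+05 m/s

First, find the maximum kinetic energy:
E_photon = hc/λ = 2.0699 eV
KE_max = E_photon - φ = 2.0699 - 1.64 = 0.4299 eV

Convert to Joules: KE_max = 0.4299 × 1.602×10⁻¹⁹ J = 6.8870e-20 J

Then use KE = ½mv² to find velocity:
v = √(2·KE/m) = √(2 × 6.8870e-20 J / 9.109e-31 kg)
v = 3.8885e+05 m/s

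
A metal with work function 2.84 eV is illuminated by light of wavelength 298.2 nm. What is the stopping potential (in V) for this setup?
1.3178 V

The stopping potential V_s satisfies: eV_s = KE_max

First, find KE_max using Einstein's equation:
E_photon = hc/λ = 4.1578 eV
KE_max = E_photon - φ = 4.1578 - 2.84 = 1.3178 eV

Since eV_s = KE_max:
V_s = KE_max/e = 1.3178 V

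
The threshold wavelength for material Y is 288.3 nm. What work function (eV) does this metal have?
4.30 eV

At the threshold wavelength, photon energy equals work function:
φ = hc/λ₀

Calculating:
φ = (6.626×10⁻³⁴ J·s)(3×10⁸ m/s) / (288.3×10⁻⁹ m)
φ = 4.30 eV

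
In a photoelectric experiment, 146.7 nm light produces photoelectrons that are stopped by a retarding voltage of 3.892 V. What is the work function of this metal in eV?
4.56 eV

The stopping potential gives the maximum kinetic energy: KE_max = eV_s = 3.892 eV

From Einstein's photoelectric equation: KE_max = hc/λ - φ
Rearranging: φ = hc/λ - KE_max

Calculate photon energy:
E_photon = hc/λ = (6.626×10⁻³⁴ J·s)(3×10⁸ m/s) / (146.7×10⁻⁹ m) = 8.4515 eV

Therefore:
φ = 8.4515 - 3.892 = 4.56 eV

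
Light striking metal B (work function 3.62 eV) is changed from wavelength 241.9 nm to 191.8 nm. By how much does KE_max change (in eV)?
1.3388 eV

Using Einstein's equation: KE_max = hc/λ - φ

For λ₁ = 241.9 nm:
KE₁ = hc/λ₁ - φ = 5.1254 - 3.62 = 1.5054 eV

For λ₂ = 191.8 nm:
KE₂ = hc/λ₂ - φ = 6.4642 - 3.62 = 2.8442 eV

Change in KE:
ΔKE = KE₂ - KE₁ = 2.8442 - 1.5054 = 1.3388 eV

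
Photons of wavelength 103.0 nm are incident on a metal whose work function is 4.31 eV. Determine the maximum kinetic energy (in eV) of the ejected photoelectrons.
7.7273 eV

Using Einstein's photoelectric equation: KE_max = hf - φ = hc/λ - φ

First, calculate the photon energy:
E_photon = hc/λ = (6.626×10⁻³⁴ J·s)(3×10⁸ m/s) / (103.0×10⁻⁹ m)
E_photon = 12.0373 eV

Then, the maximum kinetic energy:
KE_max = E_photon - φ = 12.0373 eV - 4.31 eV = 7.7273 eV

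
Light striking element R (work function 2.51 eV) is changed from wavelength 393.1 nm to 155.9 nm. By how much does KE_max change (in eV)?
4.7988 eV

Using Einstein's equation: KE_max = hc/λ - φ

For λ₁ = 393.1 nm:
KE₁ = hc/λ₁ - φ = 3.1540 - 2.51 = 0.6440 eV

For λ₂ = 155.9 nm:
KE₂ = hc/λ₂ - φ = 7.9528 - 2.51 = 5.4428 eV

Change in KE:
ΔKE = KE₂ - KE₁ = 5.4428 - 0.6440 = 4.7988 eV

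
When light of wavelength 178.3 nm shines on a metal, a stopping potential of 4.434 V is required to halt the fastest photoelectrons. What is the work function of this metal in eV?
2.52 eV

The stopping potential gives the maximum kinetic energy: KE_max = eV_s = 4.434 eV

From Einstein's photoelectric equation: KE_max = hc/λ - φ
Rearranging: φ = hc/λ - KE_max

Calculate photon energy:
E_photon = hc/λ = (6.626×10⁻³⁴ J·s)(3×10⁸ m/s) / (178.3×10⁻⁹ m) = 6.9537 eV

Therefore:
φ = 6.9537 - 4.434 = 2.52 eV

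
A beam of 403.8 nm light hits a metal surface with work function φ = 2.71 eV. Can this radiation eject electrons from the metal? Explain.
Yes

For photoemission, the photon energy must exceed the work function.

Photon energy: E = hc/λ = 3.0704 eV
Work function: φ = 2.71 eV

Since E_photon (3.0704 eV) > φ (2.71 eV), photoemission WILL occur.
The threshold wavelength is λ₀ = hc/φ = 457.5 nm.
Since 403.8 nm < 457.5 nm, the light has sufficient energy.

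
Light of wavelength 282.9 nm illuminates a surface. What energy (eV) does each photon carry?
4.3826 eV

Using E = hf = hc/λ:

E = hc/λ = (6.626×10⁻³⁴ J·s)(3×10⁸ m/s) / (282.9×10⁻⁹ m)
E = 4.3826 eV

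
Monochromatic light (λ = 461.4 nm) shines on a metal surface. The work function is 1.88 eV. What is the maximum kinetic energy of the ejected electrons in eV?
0.8071 eV

Using Einstein's photoelectric equation: KE_max = hf - φ = hc/λ - φ

First, calculate the photon energy:
E_photon = hc/λ = (6.626×10⁻³⁴ J·s)(3×10⁸ m/s) / (461.4×10⁻⁹ m)
E_photon = 2.6871 eV

Then, the maximum kinetic energy:
KE_max = E_photon - φ = 2.6871 eV - 1.88 eV = 0.8071 eV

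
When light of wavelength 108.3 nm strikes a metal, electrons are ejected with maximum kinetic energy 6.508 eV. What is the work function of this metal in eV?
4.94 eV

From Einstein's photoelectric equation: KE_max = hf - φ = hc/λ - φ

Rearranging for φ:
φ = hc/λ - KE_max

Calculate photon energy:
E_photon = hc/λ = 11.4482 eV

Therefore:
φ = 11.4482 - 6.508 = 4.94 eV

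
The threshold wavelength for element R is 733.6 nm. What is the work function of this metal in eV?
1.69 eV

At the threshold wavelength, photon energy equals work function:
φ = hc/λ₀

Calculating:
φ = (6.626×10⁻³⁴ J·s)(3×10⁸ m/s) / (733.6×10⁻⁹ m)
φ = 1.69 eV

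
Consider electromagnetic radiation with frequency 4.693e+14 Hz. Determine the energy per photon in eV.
1.9409 eV

Using E = hf:

E = hf = (6.626×10⁻³⁴ J·s)(4.693e+14 Hz)
E = 1.9409 eV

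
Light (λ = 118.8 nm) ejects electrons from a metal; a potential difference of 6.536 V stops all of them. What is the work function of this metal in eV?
3.90 eV

The stopping potential gives the maximum kinetic energy: KE_max = eV_s = 6.536 eV

From Einstein's photoelectric equation: KE_max = hc/λ - φ
Rearranging: φ = hc/λ - KE_max

Calculate photon energy:
E_photon = hc/λ = (6.626×10⁻³⁴ J·s)(3×10⁸ m/s) / (118.8×10⁻⁹ m) = 10.4364 eV

Therefore:
φ = 10.4364 - 6.536 = 3.90 eV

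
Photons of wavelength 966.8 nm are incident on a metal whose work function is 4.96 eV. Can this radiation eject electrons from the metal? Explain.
No

For photoemission, the photon energy must exceed the work function.

Photon energy: E = hc/λ = 1.2824 eV
Work function: φ = 4.96 eV

Since E_photon (1.2824 eV) < φ (4.96 eV), photoemission will NOT occur.
The threshold wavelength is λ₀ = hc/φ = 250.0 nm.
Since 966.8 nm > 250.0 nm, the photons lack sufficient energy.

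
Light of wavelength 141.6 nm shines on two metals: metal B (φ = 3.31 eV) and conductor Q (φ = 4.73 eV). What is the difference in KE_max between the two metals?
1.4200 eV

Using KE_max = hc/λ - φ for each metal:

Photon energy: E = hc/λ = 8.7559 eV

For metal B (φ₁ = 3.31 eV):
KE₁ = E - φ₁ = 8.7559 - 3.31 = 5.4459 eV

For conductor Q (φ₂ = 4.73 eV):
KE₂ = E - φ₂ = 8.7559 - 4.73 = 4.0259 eV

Difference:
ΔKE = KE₁ - KE₂ = 5.4459 - 4.0259 = 1.4200 eV

Note: The difference equals the difference in work functions: 4.73 - 3.31 = 1.42 eV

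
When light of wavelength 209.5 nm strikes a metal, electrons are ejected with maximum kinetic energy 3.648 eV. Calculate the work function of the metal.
2.27 eV

From Einstein's photoelectric equation: KE_max = hf - φ = hc/λ - φ

Rearranging for φ:
φ = hc/λ - KE_max

Calculate photon energy:
E_photon = hc/λ = 5.9181 eV

Therefore:
φ = 5.9181 - 3.648 = 2.27 eV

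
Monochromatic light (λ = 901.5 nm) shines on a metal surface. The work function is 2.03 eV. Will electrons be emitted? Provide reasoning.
No

For photoemission, the photon energy must exceed the work function.

Photon energy: E = hc/λ = 1.3753 eV
Work function: φ = 2.03 eV

Since E_photon (1.3753 eV) < φ (2.03 eV), photoemission will NOT occur.
The threshold wavelength is λ₀ = hc/φ = 610.8 nm.
Since 901.5 nm > 610.8 nm, the photons lack sufficient energy.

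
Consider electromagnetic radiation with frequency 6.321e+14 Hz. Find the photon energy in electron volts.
2.6142 eV

Using E = hf:

E = hf = (6.626×10⁻³⁴ J·s)(6.321e+14 Hz)
E = 2.6142 eV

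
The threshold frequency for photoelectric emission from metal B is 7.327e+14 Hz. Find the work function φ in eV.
3.03 eV

At the threshold frequency, photon energy equals work function:
φ = hf₀

Calculating:
φ = (6.626×10⁻³⁴ J·s)(7.327e+14 Hz)
φ = 3.03 eV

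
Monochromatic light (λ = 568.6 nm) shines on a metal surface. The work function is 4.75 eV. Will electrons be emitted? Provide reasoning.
No

For photoemission, the photon energy must exceed the work function.

Photon energy: E = hc/λ = 2.1805 eV
Work function: φ = 4.75 eV

Since E_photon (2.1805 eV) < φ (4.75 eV), photoemission will NOT occur.
The threshold wavelength is λ₀ = hc/φ = 261.0 nm.
Since 568.6 nm > 261.0 nm, the photons lack sufficient energy.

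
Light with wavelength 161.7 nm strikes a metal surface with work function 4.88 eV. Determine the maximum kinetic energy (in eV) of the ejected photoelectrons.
2.7875 eV

Using Einstein's photoelectric equation: KE_max = hf - φ = hc/λ - φ

First, calculate the photon energy:
E_photon = hc/λ = (6.626×10⁻³⁴ J·s)(3×10⁸ m/s) / (161.7×10⁻⁹ m)
E_photon = 7.6675 eV

Then, the maximum kinetic energy:
KE_max = E_photon - φ = 7.6675 eV - 4.88 eV = 2.7875 eV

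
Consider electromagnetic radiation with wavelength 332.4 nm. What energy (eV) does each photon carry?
3.7300 eV

Using E = hf = hc/λ:

E = hc/λ = (6.626×10⁻³⁴ J·s)(3×10⁸ m/s) / (332.4×10⁻⁹ m)
E = 3.7300 eV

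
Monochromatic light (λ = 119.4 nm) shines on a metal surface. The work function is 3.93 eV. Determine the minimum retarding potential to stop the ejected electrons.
6.4539 V

The stopping potential V_s satisfies: eV_s = KE_max

First, find KE_max using Einstein's equation:
E_photon = hc/λ = 10.3839 eV
KE_max = E_photon - φ = 10.3839 - 3.93 = 6.4539 eV

Since eV_s = KE_max:
V_s = KE_max/e = 6.4539 V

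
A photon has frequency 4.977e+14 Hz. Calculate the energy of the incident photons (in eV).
2.0583 eV

Using E = hf:

E = hf = (6.626×10⁻³⁴ J·s)(4.977e+14 Hz)
E = 2.0583 eV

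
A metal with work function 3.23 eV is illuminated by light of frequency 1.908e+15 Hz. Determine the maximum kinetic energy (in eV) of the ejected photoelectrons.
4.6609 eV

Using Einstein's photoelectric equation: KE_max = hf - φ

First, calculate the photon energy:
E_photon = hf = (6.626×10⁻³⁴ J·s)(1.908e+15 Hz)
E_photon = 7.8909 eV

Then, the maximum kinetic energy:
KE_max = E_photon - φ = 7.8909 eV - 3.23 eV = 4.6609 eV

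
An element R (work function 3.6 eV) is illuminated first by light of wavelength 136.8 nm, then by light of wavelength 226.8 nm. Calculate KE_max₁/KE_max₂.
2.9267

Using Einstein's equation: KE_max = hc/λ - φ

For λ₁ = 136.8 nm:
E₁ = hc/λ₁ = 9.0632 eV
KE₁ = E₁ - φ = 9.0632 - 3.6 = 5.4632 eV

For λ₂ = 226.8 nm:
E₂ = hc/λ₂ = 5.4667 eV
KE₂ = E₂ - φ = 5.4667 - 3.6 = 1.8667 eV

Ratio: KE₁/KE₂ = 5.4632/1.8667 = 2.9267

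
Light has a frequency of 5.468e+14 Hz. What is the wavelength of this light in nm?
548.27 nm

Using the wave equation: c = fλ

Solving for wavelength:
λ = c/f = (3×10⁸ m/s) / (5.468e+14 Hz)
λ = 548.27 nm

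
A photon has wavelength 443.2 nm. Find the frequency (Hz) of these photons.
6.7643e+14 Hz

Using the wave equation: c = fλ

Solving for frequency:
f = c/λ = (3×10⁸ m/s) / (443.2×10⁻⁹ m)
f = 6.7643e+14 Hz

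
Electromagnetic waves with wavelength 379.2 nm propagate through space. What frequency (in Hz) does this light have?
7.9059e+14 Hz

Using the wave equation: c = fλ

Solving for frequency:
f = c/λ = (3×10⁸ m/s) / (379.2×10⁻⁹ m)
f = 7.9059e+14 Hz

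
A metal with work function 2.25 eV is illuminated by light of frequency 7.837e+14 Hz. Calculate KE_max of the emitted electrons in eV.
0.9911 eV

Using Einstein's photoelectric equation: KE_max = hf - φ

First, calculate the photon energy:
E_photon = hf = (6.626×10⁻³⁴ J·s)(7.837e+14 Hz)
E_photon = 3.2411 eV

Then, the maximum kinetic energy:
KE_max = E_photon - φ = 3.2411 eV - 2.25 eV = 0.9911 eV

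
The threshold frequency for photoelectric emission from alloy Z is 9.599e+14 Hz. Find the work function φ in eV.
3.97 eV

At the threshold frequency, photon energy equals work function:
φ = hf₀

Calculating:
φ = (6.626×10⁻³⁴ J·s)(9.599e+14 Hz)
φ = 3.97 eV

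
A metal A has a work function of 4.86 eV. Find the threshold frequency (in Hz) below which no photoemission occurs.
1.1751e+15 Hz

The threshold frequency is when the photon energy equals the work function:
hf₀ = φ

Solving for f₀:
f₀ = φ/h = (4.86 eV × 1.602×10⁻¹⁹ J/eV) / (6.626×10⁻³⁴ J·s)
f₀ = 1.1751e+15 Hz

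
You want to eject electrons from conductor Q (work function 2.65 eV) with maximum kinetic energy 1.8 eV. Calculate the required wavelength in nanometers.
278.62 nm

From Einstein's equation: KE_max = hc/λ - φ

Rearranging for λ:
hc/λ = KE_max + φ
λ = hc/(KE_max + φ)

Required photon energy:
E_photon = KE_max + φ = 1.8 + 2.65 = 4.45 eV

Required wavelength:
λ = hc/E_photon = (6.626×10⁻³⁴)(3×10⁸) / (4.45 × 1.602×10⁻¹⁹)
λ = 278.62 nm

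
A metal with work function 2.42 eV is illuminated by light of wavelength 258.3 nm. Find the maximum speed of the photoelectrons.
9.1499e+05 m/s

First, find the maximum kinetic energy:
E_photon = hc/λ = 4.8000 eV
KE_max = E_photon - φ = 4.8000 - 2.42 = 2.3800 eV

Convert to Joules: KE_max = 2.3800 × 1.602×10⁻¹⁹ J = 3.8132e-19 J

Then use KE = ½mv² to find velocity:
v = √(2·KE/m) = √(2 × 3.8132e-19 J / 9.109e-31 kg)
v = 9.1499e+05 m/s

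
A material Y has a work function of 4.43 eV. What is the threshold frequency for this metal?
1.0712e+15 Hz

The threshold frequency is when the photon energy equals the work function:
hf₀ = φ

Solving for f₀:
f₀ = φ/h = (4.43 eV × 1.602×10⁻¹⁹ J/eV) / (6.626×10⁻³⁴ J·s)
f₀ = 1.0712e+15 Hz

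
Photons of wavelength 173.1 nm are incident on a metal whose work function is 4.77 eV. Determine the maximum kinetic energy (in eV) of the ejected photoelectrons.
2.3926 eV

Using Einstein's photoelectric equation: KE_max = hf - φ = hc/λ - φ

First, calculate the photon energy:
E_photon = hc/λ = (6.626×10⁻³⁴ J·s)(3×10⁸ m/s) / (173.1×10⁻⁹ m)
E_photon = 7.1626 eV

Then, the maximum kinetic energy:
KE_max = E_photon - φ = 7.1626 eV - 4.77 eV = 2.3926 eV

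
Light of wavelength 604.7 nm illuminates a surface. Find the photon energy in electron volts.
2.0503 eV

Using E = hf = hc/λ:

E = hc/λ = (6.626×10⁻³⁴ J·s)(3×10⁸ m/s) / (604.7×10⁻⁹ m)
E = 2.0503 eV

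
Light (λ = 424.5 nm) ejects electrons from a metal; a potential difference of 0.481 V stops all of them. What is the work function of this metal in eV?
2.44 eV

The stopping potential gives the maximum kinetic energy: KE_max = eV_s = 0.481 eV

From Einstein's photoelectric equation: KE_max = hc/λ - φ
Rearranging: φ = hc/λ - KE_max

Calculate photon energy:
E_photon = hc/λ = (6.626×10⁻³⁴ J·s)(3×10⁸ m/s) / (424.5×10⁻⁹ m) = 2.9207 eV

Therefore:
φ = 2.9207 - 0.481 = 2.44 eV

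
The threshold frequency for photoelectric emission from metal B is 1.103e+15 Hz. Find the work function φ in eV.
4.56 eV

At the threshold frequency, photon energy equals work function:
φ = hf₀

Calculating:
φ = (6.626×10⁻³⁴ J·s)(1.103e+15 Hz)
φ = 4.56 eV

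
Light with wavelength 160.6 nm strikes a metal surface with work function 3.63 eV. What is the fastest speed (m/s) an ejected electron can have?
1.1995e+06 m/s

First, find the maximum kinetic energy:
E_photon = hc/λ = 7.7201 eV
KE_max = E_photon - φ = 7.7201 - 3.63 = 4.0901 eV

Convert to Joules: KE_max = 4.0901 × 1.602×10⁻¹⁹ J = 6.5530e-19 J

Then use KE = ½mv² to find velocity:
v = √(2·KE/m) = √(2 × 6.5530e-19 J / 9.109e-31 kg)
v = 1.1995e+06 m/s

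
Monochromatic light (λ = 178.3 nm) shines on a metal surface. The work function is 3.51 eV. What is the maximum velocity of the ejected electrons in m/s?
1.1006e+06 m/s

First, find the maximum kinetic energy:
E_photon = hc/λ = 6.9537 eV
KE_max = E_photon - φ = 6.9537 - 3.51 = 3.4437 eV

Convert to Joules: KE_max = 3.4437 × 1.602×10⁻¹⁹ J = 5.5174e-19 J

Then use KE = ½mv² to find velocity:
v = √(2·KE/m) = √(2 × 5.5174e-19 J / 9.109e-31 kg)
v = 1.1006e+06 m/s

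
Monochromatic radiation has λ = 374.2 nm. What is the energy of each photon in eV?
3.3133 eV

Using E = hf = hc/λ:

E = hc/λ = (6.626×10⁻³⁴ J·s)(3×10⁸ m/s) / (374.2×10⁻⁹ m)
E = 3.3133 eV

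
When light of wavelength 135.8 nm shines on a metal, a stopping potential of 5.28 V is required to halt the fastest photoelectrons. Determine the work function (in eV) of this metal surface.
3.85 eV

The stopping potential gives the maximum kinetic energy: KE_max = eV_s = 5.28 eV

From Einstein's photoelectric equation: KE_max = hc/λ - φ
Rearranging: φ = hc/λ - KE_max

Calculate photon energy:
E_photon = hc/λ = (6.626×10⁻³⁴ J·s)(3×10⁸ m/s) / (135.8×10⁻⁹ m) = 9.1299 eV

Therefore:
φ = 9.1299 - 5.28 = 3.85 eV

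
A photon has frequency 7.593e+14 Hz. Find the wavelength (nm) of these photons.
394.83 nm

Using the wave equation: c = fλ

Solving for wavelength:
λ = c/f = (3×10⁸ m/s) / (7.593e+14 Hz)
λ = 394.83 nm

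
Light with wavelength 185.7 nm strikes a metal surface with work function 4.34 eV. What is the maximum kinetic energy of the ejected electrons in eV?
2.3366 eV

Using Einstein's photoelectric equation: KE_max = hf - φ = hc/λ - φ

First, calculate the photon energy:
E_photon = hc/λ = (6.626×10⁻³⁴ J·s)(3×10⁸ m/s) / (185.7×10⁻⁹ m)
E_photon = 6.6766 eV

Then, the maximum kinetic energy:
KE_max = E_photon - φ = 6.6766 eV - 4.34 eV = 2.3366 eV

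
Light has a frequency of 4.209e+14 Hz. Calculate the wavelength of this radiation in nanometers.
712.27 nm

Using the wave equation: c = fλ

Solving for wavelength:
λ = c/f = (3×10⁸ m/s) / (4.209e+14 Hz)
λ = 712.27 nm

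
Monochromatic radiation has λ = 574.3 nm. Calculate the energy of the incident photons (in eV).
2.1589 eV

Using E = hf = hc/λ:

E = hc/λ = (6.626×10⁻³⁴ J·s)(3×10⁸ m/s) / (574.3×10⁻⁹ m)
E = 2.1589 eV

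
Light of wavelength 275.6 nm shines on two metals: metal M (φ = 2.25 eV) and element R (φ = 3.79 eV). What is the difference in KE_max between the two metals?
1.5400 eV

Using KE_max = hc/λ - φ for each metal:

Photon energy: E = hc/λ = 4.4987 eV

For metal M (φ₁ = 2.25 eV):
KE₁ = E - φ₁ = 4.4987 - 2.25 = 2.2487 eV

For element R (φ₂ = 3.79 eV):
KE₂ = E - φ₂ = 4.4987 - 3.79 = 0.7087 eV

Difference:
ΔKE = KE₁ - KE₂ = 2.2487 - 0.7087 = 1.5400 eV

Note: The difference equals the difference in work functions: 3.79 - 2.25 = 1.54 eV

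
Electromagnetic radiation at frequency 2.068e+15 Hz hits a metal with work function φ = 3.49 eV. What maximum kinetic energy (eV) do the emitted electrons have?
5.0626 eV

Using Einstein's photoelectric equation: KE_max = hf - φ

First, calculate the photon energy:
E_photon = hf = (6.626×10⁻³⁴ J·s)(2.068e+15 Hz)
E_photon = 8.5526 eV

Then, the maximum kinetic energy:
KE_max = E_photon - φ = 8.5526 eV - 3.49 eV = 5.0626 eV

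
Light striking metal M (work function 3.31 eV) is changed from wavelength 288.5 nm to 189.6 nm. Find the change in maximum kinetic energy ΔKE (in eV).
2.2417 eV

Using Einstein's equation: KE_max = hc/λ - φ

For λ₁ = 288.5 nm:
KE₁ = hc/λ₁ - φ = 4.2975 - 3.31 = 0.9875 eV

For λ₂ = 189.6 nm:
KE₂ = hc/λ₂ - φ = 6.5393 - 3.31 = 3.2293 eV

Change in KE:
ΔKE = KE₂ - KE₁ = 3.2293 - 0.9875 = 2.2417 eV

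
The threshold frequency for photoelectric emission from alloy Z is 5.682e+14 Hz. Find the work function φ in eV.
2.35 eV

At the threshold frequency, photon energy equals work function:
φ = hf₀

Calculating:
φ = (6.626×10⁻³⁴ J·s)(5.682e+14 Hz)
φ = 2.35 eV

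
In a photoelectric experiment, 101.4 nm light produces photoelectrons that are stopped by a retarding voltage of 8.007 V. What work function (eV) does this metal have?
4.22 eV

The stopping potential gives the maximum kinetic energy: KE_max = eV_s = 8.007 eV

From Einstein's photoelectric equation: KE_max = hc/λ - φ
Rearranging: φ = hc/λ - KE_max

Calculate photon energy:
E_photon = hc/λ = (6.626×10⁻³⁴ J·s)(3×10⁸ m/s) / (101.4×10⁻⁹ m) = 12.2272 eV

Therefore:
φ = 12.2272 - 8.007 = 4.22 eV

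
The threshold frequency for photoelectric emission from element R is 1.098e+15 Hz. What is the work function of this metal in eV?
4.54 eV

At the threshold frequency, photon energy equals work function:
φ = hf₀

Calculating:
φ = (6.626×10⁻³⁴ J·s)(1.098e+15 Hz)
φ = 4.54 eV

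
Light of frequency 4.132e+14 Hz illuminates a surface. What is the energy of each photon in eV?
1.7089 eV

Using E = hf:

E = hf = (6.626×10⁻³⁴ J·s)(4.132e+14 Hz)
E = 1.7089 eV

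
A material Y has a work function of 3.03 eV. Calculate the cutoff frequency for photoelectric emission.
7.3265e+14 Hz

The threshold frequency is when the photon energy equals the work function:
hf₀ = φ

Solving for f₀:
f₀ = φ/h = (3.03 eV × 1.602×10⁻¹⁹ J/eV) / (6.626×10⁻³⁴ J·s)
f₀ = 7.3265e+14 Hz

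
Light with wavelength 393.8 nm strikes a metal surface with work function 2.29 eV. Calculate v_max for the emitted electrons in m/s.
5.4951e+05 m/s

First, find the maximum kinetic energy:
E_photon = hc/λ = 3.1484 eV
KE_max = E_photon - φ = 3.1484 - 2.29 = 0.8584 eV

Convert to Joules: KE_max = 0.8584 × 1.602×10⁻¹⁹ J = 1.3753e-19 J

Then use KE = ½mv² to find velocity:
v = √(2·KE/m) = √(2 × 1.3753e-19 J / 9.109e-31 kg)
v = 5.4951e+05 m/s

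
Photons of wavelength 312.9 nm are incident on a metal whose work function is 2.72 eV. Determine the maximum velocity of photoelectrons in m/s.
6.6109e+05 m/s

First, find the maximum kinetic energy:
E_photon = hc/λ = 3.9624 eV
KE_max = E_photon - φ = 3.9624 - 2.72 = 1.2424 eV

Convert to Joules: KE_max = 1.2424 × 1.602×10⁻¹⁹ J = 1.9906e-19 J

Then use KE = ½mv² to find velocity:
v = √(2·KE/m) = √(2 × 1.9906e-19 J / 9.109e-31 kg)
v = 6.6109e+05 m/s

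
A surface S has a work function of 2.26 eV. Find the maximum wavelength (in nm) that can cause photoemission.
548.60 nm

The threshold wavelength is when the photon energy equals the work function:
hc/λ₀ = φ

Solving for λ₀:
λ₀ = hc/φ = (6.626×10⁻³⁴ J·s)(3×10⁸ m/s) / (2.26 eV × 1.602×10⁻¹⁹ J/eV)
λ₀ = 548.60 nm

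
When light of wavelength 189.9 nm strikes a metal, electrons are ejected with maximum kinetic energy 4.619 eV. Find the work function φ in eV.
1.91 eV

From Einstein's photoelectric equation: KE_max = hf - φ = hc/λ - φ

Rearranging for φ:
φ = hc/λ - KE_max

Calculate photon energy:
E_photon = hc/λ = 6.5289 eV

Therefore:
φ = 6.5289 - 4.619 = 1.91 eV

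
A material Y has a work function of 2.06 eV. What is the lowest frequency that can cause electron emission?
4.9811e+14 Hz

The threshold frequency is when the photon energy equals the work function:
hf₀ = φ

Solving for f₀:
f₀ = φ/h = (2.06 eV × 1.602×10⁻¹⁹ J/eV) / (6.626×10⁻³⁴ J·s)
f₀ = 4.9811e+14 Hz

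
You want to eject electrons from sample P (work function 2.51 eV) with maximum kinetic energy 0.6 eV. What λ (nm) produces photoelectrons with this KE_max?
398.66 nm

From Einstein's equation: KE_max = hc/λ - φ

Rearranging for λ:
hc/λ = KE_max + φ
λ = hc/(KE_max + φ)

Required photon energy:
E_photon = KE_max + φ = 0.6 + 2.51 = 3.11 eV

Required wavelength:
λ = hc/E_photon = (6.626×10⁻³⁴)(3×10⁸) / (3.11 × 1.602×10⁻¹⁹)
λ = 398.66 nm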